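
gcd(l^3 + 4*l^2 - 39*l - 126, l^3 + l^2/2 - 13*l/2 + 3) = l + 3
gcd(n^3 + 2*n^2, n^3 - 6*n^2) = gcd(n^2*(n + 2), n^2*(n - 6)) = n^2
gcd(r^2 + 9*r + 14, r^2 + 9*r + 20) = 1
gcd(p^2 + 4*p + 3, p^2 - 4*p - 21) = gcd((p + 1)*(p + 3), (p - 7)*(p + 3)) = p + 3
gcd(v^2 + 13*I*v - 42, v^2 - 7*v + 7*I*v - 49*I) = v + 7*I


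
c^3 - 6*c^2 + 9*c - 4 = (c - 4)*(c - 1)^2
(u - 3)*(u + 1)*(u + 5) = u^3 + 3*u^2 - 13*u - 15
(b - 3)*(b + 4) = b^2 + b - 12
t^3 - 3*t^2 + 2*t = t*(t - 2)*(t - 1)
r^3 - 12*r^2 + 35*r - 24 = (r - 8)*(r - 3)*(r - 1)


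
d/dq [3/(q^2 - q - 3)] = 3*(1 - 2*q)/(-q^2 + q + 3)^2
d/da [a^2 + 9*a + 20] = 2*a + 9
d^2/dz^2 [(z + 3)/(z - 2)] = 10/(z - 2)^3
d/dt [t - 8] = 1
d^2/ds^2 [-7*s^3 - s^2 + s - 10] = -42*s - 2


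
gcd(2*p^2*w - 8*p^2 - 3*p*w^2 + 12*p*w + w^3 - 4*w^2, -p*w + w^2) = p - w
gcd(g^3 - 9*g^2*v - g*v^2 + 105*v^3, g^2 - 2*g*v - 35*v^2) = -g + 7*v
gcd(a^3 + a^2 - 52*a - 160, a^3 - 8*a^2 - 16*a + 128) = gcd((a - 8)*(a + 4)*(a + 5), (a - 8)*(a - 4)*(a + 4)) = a^2 - 4*a - 32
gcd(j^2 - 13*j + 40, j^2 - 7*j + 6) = 1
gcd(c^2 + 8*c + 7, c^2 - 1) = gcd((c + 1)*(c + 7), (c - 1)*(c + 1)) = c + 1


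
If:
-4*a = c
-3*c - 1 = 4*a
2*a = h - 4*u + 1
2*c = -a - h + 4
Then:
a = 1/8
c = -1/2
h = 39/8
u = 45/32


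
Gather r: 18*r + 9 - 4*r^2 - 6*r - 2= -4*r^2 + 12*r + 7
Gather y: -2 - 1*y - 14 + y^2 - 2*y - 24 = y^2 - 3*y - 40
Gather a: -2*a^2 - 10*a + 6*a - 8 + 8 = -2*a^2 - 4*a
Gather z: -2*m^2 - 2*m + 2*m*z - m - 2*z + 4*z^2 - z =-2*m^2 - 3*m + 4*z^2 + z*(2*m - 3)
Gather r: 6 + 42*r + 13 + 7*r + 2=49*r + 21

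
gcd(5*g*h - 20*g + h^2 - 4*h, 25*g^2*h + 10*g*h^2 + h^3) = 5*g + h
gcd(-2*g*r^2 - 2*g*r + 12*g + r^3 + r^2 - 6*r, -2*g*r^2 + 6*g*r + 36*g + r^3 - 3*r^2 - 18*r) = -2*g*r - 6*g + r^2 + 3*r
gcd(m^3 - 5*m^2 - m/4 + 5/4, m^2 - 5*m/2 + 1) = m - 1/2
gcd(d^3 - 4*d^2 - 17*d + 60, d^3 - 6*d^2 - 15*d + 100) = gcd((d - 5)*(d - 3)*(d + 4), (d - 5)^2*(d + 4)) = d^2 - d - 20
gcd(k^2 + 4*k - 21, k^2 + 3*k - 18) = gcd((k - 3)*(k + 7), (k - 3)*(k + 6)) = k - 3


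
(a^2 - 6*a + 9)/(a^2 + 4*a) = (a^2 - 6*a + 9)/(a*(a + 4))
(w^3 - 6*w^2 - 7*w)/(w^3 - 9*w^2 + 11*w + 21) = w/(w - 3)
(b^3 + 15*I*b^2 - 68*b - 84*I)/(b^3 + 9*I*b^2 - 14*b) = (b + 6*I)/b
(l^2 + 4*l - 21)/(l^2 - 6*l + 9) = (l + 7)/(l - 3)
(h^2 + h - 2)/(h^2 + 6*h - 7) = (h + 2)/(h + 7)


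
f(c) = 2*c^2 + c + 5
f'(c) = 4*c + 1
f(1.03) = 8.15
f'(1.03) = 5.12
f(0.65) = 6.50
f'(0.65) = 3.60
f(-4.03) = 33.45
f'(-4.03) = -15.12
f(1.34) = 9.93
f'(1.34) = 6.36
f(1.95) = 14.56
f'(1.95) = 8.80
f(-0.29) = 4.88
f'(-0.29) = -0.16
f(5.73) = 76.40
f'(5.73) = 23.92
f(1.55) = 11.36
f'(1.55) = 7.20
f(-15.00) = 440.00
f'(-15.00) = -59.00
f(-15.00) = 440.00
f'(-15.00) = -59.00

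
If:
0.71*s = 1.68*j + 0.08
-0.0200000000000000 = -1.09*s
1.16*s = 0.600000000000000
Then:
No Solution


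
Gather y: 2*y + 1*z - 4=2*y + z - 4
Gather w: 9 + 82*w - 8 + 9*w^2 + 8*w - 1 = 9*w^2 + 90*w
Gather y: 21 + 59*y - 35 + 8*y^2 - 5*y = 8*y^2 + 54*y - 14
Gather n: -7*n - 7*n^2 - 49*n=-7*n^2 - 56*n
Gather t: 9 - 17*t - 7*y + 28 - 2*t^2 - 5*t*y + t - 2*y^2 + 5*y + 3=-2*t^2 + t*(-5*y - 16) - 2*y^2 - 2*y + 40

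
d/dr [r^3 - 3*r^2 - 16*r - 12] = 3*r^2 - 6*r - 16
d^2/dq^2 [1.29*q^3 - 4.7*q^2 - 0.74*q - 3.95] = 7.74*q - 9.4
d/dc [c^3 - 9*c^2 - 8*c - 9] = 3*c^2 - 18*c - 8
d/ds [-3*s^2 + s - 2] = 1 - 6*s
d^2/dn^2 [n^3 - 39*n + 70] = 6*n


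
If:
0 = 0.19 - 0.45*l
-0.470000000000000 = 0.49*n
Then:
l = 0.42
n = -0.96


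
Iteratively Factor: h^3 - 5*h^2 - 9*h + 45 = (h - 3)*(h^2 - 2*h - 15) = (h - 3)*(h + 3)*(h - 5)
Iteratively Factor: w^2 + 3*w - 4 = (w + 4)*(w - 1)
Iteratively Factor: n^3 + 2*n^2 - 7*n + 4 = (n + 4)*(n^2 - 2*n + 1) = (n - 1)*(n + 4)*(n - 1)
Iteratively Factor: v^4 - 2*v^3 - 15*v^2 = (v + 3)*(v^3 - 5*v^2) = v*(v + 3)*(v^2 - 5*v) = v*(v - 5)*(v + 3)*(v)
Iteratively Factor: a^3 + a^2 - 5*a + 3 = (a + 3)*(a^2 - 2*a + 1) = (a - 1)*(a + 3)*(a - 1)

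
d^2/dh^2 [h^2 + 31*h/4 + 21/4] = 2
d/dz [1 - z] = -1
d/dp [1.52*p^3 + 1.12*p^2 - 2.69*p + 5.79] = 4.56*p^2 + 2.24*p - 2.69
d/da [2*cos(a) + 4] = -2*sin(a)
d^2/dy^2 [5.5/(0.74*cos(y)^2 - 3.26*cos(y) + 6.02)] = (-12.0472*(1 - cos(y)^2)^2 + 39.8046*cos(y)^3 + 33.5302*cos(y)^2 - 187.5478*cos(y) + 79.948)/(0.74*cos(y)^2 - 3.26*cos(y) + 6.02)^3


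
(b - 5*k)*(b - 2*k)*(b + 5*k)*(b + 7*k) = b^4 + 5*b^3*k - 39*b^2*k^2 - 125*b*k^3 + 350*k^4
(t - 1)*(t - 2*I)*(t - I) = t^3 - t^2 - 3*I*t^2 - 2*t + 3*I*t + 2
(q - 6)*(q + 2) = q^2 - 4*q - 12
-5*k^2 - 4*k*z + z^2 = (-5*k + z)*(k + z)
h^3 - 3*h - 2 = (h - 2)*(h + 1)^2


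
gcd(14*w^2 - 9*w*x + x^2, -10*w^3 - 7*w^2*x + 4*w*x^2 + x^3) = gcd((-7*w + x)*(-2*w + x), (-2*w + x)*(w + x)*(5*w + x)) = -2*w + x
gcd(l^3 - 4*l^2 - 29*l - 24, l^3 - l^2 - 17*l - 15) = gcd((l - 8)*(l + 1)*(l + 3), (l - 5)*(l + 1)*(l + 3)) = l^2 + 4*l + 3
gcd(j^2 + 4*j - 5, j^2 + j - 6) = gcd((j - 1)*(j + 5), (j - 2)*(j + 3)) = 1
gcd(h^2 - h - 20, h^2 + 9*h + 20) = h + 4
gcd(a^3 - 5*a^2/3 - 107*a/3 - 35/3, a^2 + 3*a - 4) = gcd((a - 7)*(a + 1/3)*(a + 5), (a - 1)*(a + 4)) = 1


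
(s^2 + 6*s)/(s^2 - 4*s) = (s + 6)/(s - 4)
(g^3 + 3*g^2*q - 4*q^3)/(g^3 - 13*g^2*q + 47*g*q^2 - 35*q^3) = (g^2 + 4*g*q + 4*q^2)/(g^2 - 12*g*q + 35*q^2)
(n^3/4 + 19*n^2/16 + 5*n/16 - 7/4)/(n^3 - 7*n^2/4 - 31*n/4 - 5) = (-4*n^3 - 19*n^2 - 5*n + 28)/(4*(-4*n^3 + 7*n^2 + 31*n + 20))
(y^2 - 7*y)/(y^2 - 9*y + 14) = y/(y - 2)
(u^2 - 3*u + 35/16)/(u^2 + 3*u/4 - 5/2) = (u - 7/4)/(u + 2)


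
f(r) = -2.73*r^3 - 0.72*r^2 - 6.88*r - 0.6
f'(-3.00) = -76.27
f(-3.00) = 87.27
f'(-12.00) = -1168.96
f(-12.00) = 4695.72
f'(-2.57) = -57.27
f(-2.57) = 58.67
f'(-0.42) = -7.72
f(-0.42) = 2.36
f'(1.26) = -21.70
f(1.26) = -15.87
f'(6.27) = -337.88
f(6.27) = -744.97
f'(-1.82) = -31.39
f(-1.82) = 25.99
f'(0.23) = -7.64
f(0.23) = -2.25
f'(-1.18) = -16.58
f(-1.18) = 11.00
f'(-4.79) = -187.89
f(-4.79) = 315.87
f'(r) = -8.19*r^2 - 1.44*r - 6.88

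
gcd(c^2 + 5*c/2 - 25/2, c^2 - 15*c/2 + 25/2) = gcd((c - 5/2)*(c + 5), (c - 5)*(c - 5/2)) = c - 5/2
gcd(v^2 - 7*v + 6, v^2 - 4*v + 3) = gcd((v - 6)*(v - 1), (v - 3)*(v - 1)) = v - 1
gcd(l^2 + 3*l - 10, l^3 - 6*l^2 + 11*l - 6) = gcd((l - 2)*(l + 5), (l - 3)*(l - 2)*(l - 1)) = l - 2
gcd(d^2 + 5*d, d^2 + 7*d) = d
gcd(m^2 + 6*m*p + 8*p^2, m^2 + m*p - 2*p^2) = m + 2*p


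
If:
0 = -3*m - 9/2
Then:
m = -3/2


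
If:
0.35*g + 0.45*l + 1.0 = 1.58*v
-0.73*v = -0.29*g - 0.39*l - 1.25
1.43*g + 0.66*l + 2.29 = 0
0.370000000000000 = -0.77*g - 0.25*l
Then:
No Solution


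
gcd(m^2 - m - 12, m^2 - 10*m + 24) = m - 4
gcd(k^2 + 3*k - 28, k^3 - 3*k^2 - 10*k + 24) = k - 4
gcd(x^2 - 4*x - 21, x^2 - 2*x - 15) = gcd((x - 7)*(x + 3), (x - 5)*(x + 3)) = x + 3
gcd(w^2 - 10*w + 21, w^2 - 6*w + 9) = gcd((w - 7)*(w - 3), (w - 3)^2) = w - 3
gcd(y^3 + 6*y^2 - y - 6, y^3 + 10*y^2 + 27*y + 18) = y^2 + 7*y + 6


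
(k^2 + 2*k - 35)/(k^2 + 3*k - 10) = (k^2 + 2*k - 35)/(k^2 + 3*k - 10)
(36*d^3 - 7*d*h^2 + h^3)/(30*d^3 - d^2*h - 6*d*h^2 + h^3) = (6*d - h)/(5*d - h)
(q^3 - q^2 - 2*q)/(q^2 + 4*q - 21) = q*(q^2 - q - 2)/(q^2 + 4*q - 21)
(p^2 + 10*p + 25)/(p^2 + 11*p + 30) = (p + 5)/(p + 6)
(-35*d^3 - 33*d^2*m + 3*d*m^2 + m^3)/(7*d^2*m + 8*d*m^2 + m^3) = (-5*d + m)/m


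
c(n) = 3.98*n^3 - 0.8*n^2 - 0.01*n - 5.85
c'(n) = 11.94*n^2 - 1.6*n - 0.01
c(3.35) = 134.77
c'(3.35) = 128.63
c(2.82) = 77.01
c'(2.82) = 90.43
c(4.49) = 338.24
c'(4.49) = 233.52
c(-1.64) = -25.54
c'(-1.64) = 34.73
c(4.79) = 413.16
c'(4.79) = 266.28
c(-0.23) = -5.94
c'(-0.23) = 0.99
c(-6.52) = -1142.92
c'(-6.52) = 518.00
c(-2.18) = -50.86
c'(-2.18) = 60.22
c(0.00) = -5.85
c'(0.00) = -0.01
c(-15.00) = -13618.20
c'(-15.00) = 2710.49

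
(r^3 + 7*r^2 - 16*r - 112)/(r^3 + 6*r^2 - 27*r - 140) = (r - 4)/(r - 5)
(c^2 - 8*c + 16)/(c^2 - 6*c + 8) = (c - 4)/(c - 2)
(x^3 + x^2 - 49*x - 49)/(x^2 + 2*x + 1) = (x^2 - 49)/(x + 1)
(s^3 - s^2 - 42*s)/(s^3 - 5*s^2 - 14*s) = (s + 6)/(s + 2)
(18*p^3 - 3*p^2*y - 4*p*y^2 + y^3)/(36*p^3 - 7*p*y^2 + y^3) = (-3*p + y)/(-6*p + y)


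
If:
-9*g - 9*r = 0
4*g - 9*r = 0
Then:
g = 0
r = 0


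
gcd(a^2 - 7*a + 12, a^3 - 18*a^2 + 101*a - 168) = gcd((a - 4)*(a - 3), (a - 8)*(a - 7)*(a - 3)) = a - 3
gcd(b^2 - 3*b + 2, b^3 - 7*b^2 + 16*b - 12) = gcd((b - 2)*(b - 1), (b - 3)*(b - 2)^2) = b - 2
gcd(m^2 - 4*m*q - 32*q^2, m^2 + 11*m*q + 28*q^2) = m + 4*q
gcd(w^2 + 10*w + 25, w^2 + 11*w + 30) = w + 5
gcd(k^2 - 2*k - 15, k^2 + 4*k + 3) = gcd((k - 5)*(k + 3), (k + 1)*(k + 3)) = k + 3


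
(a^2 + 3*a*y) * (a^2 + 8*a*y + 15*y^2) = a^4 + 11*a^3*y + 39*a^2*y^2 + 45*a*y^3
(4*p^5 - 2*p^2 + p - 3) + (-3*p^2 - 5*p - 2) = 4*p^5 - 5*p^2 - 4*p - 5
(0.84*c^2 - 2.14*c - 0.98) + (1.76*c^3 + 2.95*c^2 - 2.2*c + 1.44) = 1.76*c^3 + 3.79*c^2 - 4.34*c + 0.46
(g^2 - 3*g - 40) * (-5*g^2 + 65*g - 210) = -5*g^4 + 80*g^3 - 205*g^2 - 1970*g + 8400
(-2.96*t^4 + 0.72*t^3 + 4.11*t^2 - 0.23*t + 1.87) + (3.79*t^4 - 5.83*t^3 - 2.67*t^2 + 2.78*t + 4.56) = 0.83*t^4 - 5.11*t^3 + 1.44*t^2 + 2.55*t + 6.43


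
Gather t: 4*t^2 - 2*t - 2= 4*t^2 - 2*t - 2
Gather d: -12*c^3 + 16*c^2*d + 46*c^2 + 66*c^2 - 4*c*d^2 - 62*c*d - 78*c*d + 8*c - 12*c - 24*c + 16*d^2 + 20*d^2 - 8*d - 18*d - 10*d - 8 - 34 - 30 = -12*c^3 + 112*c^2 - 28*c + d^2*(36 - 4*c) + d*(16*c^2 - 140*c - 36) - 72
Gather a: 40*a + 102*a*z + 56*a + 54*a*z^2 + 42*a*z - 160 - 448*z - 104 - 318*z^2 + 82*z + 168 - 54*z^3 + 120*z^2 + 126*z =a*(54*z^2 + 144*z + 96) - 54*z^3 - 198*z^2 - 240*z - 96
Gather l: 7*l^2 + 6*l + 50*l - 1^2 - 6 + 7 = 7*l^2 + 56*l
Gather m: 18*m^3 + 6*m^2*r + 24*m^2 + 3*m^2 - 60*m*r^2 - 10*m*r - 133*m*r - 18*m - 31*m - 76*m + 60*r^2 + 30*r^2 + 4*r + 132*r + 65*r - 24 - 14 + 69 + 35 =18*m^3 + m^2*(6*r + 27) + m*(-60*r^2 - 143*r - 125) + 90*r^2 + 201*r + 66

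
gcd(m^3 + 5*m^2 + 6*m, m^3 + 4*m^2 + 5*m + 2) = m + 2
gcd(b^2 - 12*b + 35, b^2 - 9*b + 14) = b - 7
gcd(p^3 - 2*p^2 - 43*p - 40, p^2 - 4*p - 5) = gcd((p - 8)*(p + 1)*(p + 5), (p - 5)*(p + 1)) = p + 1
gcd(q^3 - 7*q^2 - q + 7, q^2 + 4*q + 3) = q + 1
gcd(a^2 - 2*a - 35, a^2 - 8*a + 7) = a - 7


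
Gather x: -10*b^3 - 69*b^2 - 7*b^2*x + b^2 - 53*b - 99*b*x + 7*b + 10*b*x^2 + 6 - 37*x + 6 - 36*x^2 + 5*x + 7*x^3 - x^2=-10*b^3 - 68*b^2 - 46*b + 7*x^3 + x^2*(10*b - 37) + x*(-7*b^2 - 99*b - 32) + 12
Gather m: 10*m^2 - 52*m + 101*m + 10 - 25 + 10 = 10*m^2 + 49*m - 5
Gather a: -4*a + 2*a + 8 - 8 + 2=2 - 2*a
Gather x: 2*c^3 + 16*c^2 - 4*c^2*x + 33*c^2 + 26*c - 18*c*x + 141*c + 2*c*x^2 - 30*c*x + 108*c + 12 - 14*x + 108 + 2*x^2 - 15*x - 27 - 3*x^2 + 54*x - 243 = 2*c^3 + 49*c^2 + 275*c + x^2*(2*c - 1) + x*(-4*c^2 - 48*c + 25) - 150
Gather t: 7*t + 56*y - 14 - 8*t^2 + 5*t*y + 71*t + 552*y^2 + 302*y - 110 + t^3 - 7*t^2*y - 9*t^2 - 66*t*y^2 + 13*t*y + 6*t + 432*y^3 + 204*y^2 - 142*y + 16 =t^3 + t^2*(-7*y - 17) + t*(-66*y^2 + 18*y + 84) + 432*y^3 + 756*y^2 + 216*y - 108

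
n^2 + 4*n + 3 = (n + 1)*(n + 3)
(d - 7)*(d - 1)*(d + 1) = d^3 - 7*d^2 - d + 7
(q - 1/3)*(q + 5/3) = q^2 + 4*q/3 - 5/9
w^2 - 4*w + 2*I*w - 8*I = (w - 4)*(w + 2*I)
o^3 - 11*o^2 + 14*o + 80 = (o - 8)*(o - 5)*(o + 2)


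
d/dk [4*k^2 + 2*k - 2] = 8*k + 2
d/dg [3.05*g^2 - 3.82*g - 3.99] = 6.1*g - 3.82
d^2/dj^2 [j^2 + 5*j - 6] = 2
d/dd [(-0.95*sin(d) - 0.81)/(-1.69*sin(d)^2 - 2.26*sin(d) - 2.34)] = (-1.6055*sin(d)^2 - 2.7378*sin(d) + 0.3924)*cos(d)/(2.8561*sin(d)^4 + 7.6388*sin(d)^3 + 13.0168*sin(d)^2 + 10.5768*sin(d) + 5.4756)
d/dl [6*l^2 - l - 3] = 12*l - 1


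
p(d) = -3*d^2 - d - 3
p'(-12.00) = 71.00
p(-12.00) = -423.00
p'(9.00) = -55.00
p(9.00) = -255.00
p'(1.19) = -8.14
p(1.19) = -8.44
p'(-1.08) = 5.48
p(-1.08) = -5.42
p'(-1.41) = 7.46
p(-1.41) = -7.55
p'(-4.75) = 27.50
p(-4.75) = -65.94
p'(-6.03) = 35.18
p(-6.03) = -106.05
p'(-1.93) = 10.58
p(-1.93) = -12.24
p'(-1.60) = 8.60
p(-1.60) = -9.08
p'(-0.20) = 0.20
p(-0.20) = -2.92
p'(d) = -6*d - 1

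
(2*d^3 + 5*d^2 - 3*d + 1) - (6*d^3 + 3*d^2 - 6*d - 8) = -4*d^3 + 2*d^2 + 3*d + 9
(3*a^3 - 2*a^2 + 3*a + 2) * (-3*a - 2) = -9*a^4 - 5*a^2 - 12*a - 4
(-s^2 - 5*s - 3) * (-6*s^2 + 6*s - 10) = 6*s^4 + 24*s^3 - 2*s^2 + 32*s + 30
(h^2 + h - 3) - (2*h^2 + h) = -h^2 - 3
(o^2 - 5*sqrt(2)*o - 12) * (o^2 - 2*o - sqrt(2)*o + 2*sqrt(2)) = o^4 - 6*sqrt(2)*o^3 - 2*o^3 - 2*o^2 + 12*sqrt(2)*o^2 + 4*o + 12*sqrt(2)*o - 24*sqrt(2)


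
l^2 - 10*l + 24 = (l - 6)*(l - 4)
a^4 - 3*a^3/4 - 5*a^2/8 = a^2*(a - 5/4)*(a + 1/2)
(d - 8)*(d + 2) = d^2 - 6*d - 16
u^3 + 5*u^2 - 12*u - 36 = (u - 3)*(u + 2)*(u + 6)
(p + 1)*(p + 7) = p^2 + 8*p + 7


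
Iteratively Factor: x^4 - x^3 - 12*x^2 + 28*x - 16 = (x + 4)*(x^3 - 5*x^2 + 8*x - 4) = (x - 2)*(x + 4)*(x^2 - 3*x + 2) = (x - 2)^2*(x + 4)*(x - 1)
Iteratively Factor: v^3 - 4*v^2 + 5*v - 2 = (v - 1)*(v^2 - 3*v + 2) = (v - 2)*(v - 1)*(v - 1)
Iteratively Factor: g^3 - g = (g)*(g^2 - 1) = g*(g + 1)*(g - 1)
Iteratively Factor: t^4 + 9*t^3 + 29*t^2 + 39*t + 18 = (t + 1)*(t^3 + 8*t^2 + 21*t + 18) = (t + 1)*(t + 3)*(t^2 + 5*t + 6) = (t + 1)*(t + 2)*(t + 3)*(t + 3)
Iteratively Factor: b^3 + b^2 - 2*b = (b - 1)*(b^2 + 2*b) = b*(b - 1)*(b + 2)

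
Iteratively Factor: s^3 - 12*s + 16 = (s - 2)*(s^2 + 2*s - 8) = (s - 2)*(s + 4)*(s - 2)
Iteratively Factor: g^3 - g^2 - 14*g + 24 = (g - 3)*(g^2 + 2*g - 8) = (g - 3)*(g + 4)*(g - 2)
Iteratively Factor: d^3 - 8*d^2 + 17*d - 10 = (d - 5)*(d^2 - 3*d + 2) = (d - 5)*(d - 2)*(d - 1)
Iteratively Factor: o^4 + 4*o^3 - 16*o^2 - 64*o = (o)*(o^3 + 4*o^2 - 16*o - 64) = o*(o - 4)*(o^2 + 8*o + 16) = o*(o - 4)*(o + 4)*(o + 4)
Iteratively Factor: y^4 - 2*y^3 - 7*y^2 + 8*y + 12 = (y - 2)*(y^3 - 7*y - 6) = (y - 2)*(y + 1)*(y^2 - y - 6) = (y - 2)*(y + 1)*(y + 2)*(y - 3)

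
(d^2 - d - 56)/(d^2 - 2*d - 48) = (d + 7)/(d + 6)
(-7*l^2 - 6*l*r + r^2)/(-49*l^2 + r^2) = (l + r)/(7*l + r)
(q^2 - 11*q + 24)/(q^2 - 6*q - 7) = (-q^2 + 11*q - 24)/(-q^2 + 6*q + 7)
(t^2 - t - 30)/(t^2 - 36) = (t + 5)/(t + 6)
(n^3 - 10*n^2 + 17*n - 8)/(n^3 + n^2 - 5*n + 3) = (n - 8)/(n + 3)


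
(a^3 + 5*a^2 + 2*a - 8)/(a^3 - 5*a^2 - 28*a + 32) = (a + 2)/(a - 8)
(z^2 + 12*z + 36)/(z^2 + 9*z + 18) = (z + 6)/(z + 3)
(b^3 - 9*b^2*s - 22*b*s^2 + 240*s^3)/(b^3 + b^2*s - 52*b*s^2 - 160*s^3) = (b - 6*s)/(b + 4*s)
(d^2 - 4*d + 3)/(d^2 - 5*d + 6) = (d - 1)/(d - 2)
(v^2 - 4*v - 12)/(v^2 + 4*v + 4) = (v - 6)/(v + 2)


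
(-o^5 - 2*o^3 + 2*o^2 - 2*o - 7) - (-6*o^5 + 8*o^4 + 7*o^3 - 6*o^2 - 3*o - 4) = 5*o^5 - 8*o^4 - 9*o^3 + 8*o^2 + o - 3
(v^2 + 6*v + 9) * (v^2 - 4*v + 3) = v^4 + 2*v^3 - 12*v^2 - 18*v + 27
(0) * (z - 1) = 0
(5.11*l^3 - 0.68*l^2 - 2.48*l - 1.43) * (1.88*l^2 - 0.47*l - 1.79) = 9.6068*l^5 - 3.6801*l^4 - 13.4897*l^3 - 0.3056*l^2 + 5.1113*l + 2.5597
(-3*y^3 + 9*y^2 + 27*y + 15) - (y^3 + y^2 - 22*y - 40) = -4*y^3 + 8*y^2 + 49*y + 55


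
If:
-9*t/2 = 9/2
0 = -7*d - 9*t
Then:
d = 9/7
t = -1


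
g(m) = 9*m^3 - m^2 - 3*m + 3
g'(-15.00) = 6102.00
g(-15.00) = -30552.00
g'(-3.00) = 246.00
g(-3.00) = -240.00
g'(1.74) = 75.27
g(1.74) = 42.16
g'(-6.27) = 1070.99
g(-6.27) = -2235.93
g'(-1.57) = 66.69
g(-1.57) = -29.58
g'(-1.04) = 28.28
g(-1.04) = -5.09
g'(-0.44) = 3.11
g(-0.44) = 3.36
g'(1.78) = 78.99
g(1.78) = 45.25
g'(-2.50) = 170.75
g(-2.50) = -136.38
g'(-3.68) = 370.00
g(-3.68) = -448.03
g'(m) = 27*m^2 - 2*m - 3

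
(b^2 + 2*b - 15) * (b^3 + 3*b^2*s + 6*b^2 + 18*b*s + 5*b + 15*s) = b^5 + 3*b^4*s + 8*b^4 + 24*b^3*s + 2*b^3 + 6*b^2*s - 80*b^2 - 240*b*s - 75*b - 225*s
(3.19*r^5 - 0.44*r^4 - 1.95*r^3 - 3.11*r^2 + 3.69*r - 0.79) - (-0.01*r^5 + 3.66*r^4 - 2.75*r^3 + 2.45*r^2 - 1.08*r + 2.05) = 3.2*r^5 - 4.1*r^4 + 0.8*r^3 - 5.56*r^2 + 4.77*r - 2.84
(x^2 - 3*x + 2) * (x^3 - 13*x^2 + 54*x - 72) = x^5 - 16*x^4 + 95*x^3 - 260*x^2 + 324*x - 144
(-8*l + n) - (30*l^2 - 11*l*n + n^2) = -30*l^2 + 11*l*n - 8*l - n^2 + n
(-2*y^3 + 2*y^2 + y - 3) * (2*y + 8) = -4*y^4 - 12*y^3 + 18*y^2 + 2*y - 24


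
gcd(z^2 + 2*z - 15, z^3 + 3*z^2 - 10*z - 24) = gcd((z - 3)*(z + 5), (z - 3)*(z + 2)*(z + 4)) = z - 3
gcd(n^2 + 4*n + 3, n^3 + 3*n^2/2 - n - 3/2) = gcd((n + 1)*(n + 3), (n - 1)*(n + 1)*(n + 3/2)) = n + 1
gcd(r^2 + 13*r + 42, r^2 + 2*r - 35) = r + 7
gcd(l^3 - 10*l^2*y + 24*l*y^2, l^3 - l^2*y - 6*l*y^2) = l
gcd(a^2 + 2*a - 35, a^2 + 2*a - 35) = a^2 + 2*a - 35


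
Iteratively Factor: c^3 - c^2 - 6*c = (c + 2)*(c^2 - 3*c) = (c - 3)*(c + 2)*(c)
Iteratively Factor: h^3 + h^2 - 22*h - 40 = (h + 4)*(h^2 - 3*h - 10) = (h - 5)*(h + 4)*(h + 2)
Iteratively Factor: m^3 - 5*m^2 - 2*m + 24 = (m + 2)*(m^2 - 7*m + 12) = (m - 3)*(m + 2)*(m - 4)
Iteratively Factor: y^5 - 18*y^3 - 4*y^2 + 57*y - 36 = (y + 3)*(y^4 - 3*y^3 - 9*y^2 + 23*y - 12) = (y - 1)*(y + 3)*(y^3 - 2*y^2 - 11*y + 12) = (y - 1)^2*(y + 3)*(y^2 - y - 12) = (y - 4)*(y - 1)^2*(y + 3)*(y + 3)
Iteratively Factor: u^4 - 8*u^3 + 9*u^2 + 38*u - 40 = (u - 5)*(u^3 - 3*u^2 - 6*u + 8) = (u - 5)*(u + 2)*(u^2 - 5*u + 4) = (u - 5)*(u - 1)*(u + 2)*(u - 4)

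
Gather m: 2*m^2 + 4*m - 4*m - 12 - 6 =2*m^2 - 18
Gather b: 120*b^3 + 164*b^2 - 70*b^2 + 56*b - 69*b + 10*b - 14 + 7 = 120*b^3 + 94*b^2 - 3*b - 7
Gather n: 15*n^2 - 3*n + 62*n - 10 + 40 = 15*n^2 + 59*n + 30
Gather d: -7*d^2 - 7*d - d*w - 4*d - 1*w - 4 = -7*d^2 + d*(-w - 11) - w - 4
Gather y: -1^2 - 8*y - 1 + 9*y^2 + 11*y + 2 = 9*y^2 + 3*y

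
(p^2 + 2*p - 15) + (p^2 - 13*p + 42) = 2*p^2 - 11*p + 27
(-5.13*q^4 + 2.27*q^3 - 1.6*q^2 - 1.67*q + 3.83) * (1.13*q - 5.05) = -5.7969*q^5 + 28.4716*q^4 - 13.2715*q^3 + 6.1929*q^2 + 12.7614*q - 19.3415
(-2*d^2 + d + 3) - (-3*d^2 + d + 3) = d^2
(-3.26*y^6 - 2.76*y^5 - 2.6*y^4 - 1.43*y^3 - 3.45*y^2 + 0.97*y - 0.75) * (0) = 0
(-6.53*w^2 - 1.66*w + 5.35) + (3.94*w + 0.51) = -6.53*w^2 + 2.28*w + 5.86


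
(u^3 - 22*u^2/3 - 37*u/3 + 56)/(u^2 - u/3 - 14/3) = (u^2 - 5*u - 24)/(u + 2)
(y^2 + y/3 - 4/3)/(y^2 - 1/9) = 3*(3*y^2 + y - 4)/(9*y^2 - 1)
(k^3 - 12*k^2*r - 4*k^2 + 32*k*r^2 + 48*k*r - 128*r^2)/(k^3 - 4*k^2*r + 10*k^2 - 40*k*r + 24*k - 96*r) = (k^2 - 8*k*r - 4*k + 32*r)/(k^2 + 10*k + 24)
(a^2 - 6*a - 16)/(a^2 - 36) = (a^2 - 6*a - 16)/(a^2 - 36)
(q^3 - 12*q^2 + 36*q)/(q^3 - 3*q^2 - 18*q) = (q - 6)/(q + 3)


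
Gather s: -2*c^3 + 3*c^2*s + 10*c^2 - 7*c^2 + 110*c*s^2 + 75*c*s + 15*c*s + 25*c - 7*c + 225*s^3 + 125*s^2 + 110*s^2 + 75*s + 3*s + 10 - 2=-2*c^3 + 3*c^2 + 18*c + 225*s^3 + s^2*(110*c + 235) + s*(3*c^2 + 90*c + 78) + 8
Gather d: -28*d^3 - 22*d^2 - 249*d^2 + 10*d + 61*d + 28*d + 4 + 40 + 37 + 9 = -28*d^3 - 271*d^2 + 99*d + 90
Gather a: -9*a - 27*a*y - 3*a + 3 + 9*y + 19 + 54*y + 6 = a*(-27*y - 12) + 63*y + 28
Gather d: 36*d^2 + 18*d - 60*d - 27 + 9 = 36*d^2 - 42*d - 18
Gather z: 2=2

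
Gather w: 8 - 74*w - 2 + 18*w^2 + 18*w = 18*w^2 - 56*w + 6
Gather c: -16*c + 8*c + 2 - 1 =1 - 8*c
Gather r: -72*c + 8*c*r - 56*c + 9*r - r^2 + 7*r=-128*c - r^2 + r*(8*c + 16)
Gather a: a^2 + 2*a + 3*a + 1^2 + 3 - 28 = a^2 + 5*a - 24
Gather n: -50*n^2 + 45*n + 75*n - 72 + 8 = -50*n^2 + 120*n - 64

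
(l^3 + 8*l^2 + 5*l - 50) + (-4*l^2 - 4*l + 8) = l^3 + 4*l^2 + l - 42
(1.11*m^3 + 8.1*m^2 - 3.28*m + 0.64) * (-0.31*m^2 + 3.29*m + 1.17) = -0.3441*m^5 + 1.1409*m^4 + 28.9645*m^3 - 1.5126*m^2 - 1.732*m + 0.7488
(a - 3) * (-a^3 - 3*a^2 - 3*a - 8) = -a^4 + 6*a^2 + a + 24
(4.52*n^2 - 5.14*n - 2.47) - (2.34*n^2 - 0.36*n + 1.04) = 2.18*n^2 - 4.78*n - 3.51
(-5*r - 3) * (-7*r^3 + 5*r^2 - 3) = 35*r^4 - 4*r^3 - 15*r^2 + 15*r + 9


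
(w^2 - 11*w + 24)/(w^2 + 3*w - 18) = (w - 8)/(w + 6)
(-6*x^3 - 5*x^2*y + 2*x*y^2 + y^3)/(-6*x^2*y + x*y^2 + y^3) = (x + y)/y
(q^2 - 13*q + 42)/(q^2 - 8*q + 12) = (q - 7)/(q - 2)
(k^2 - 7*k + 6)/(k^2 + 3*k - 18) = (k^2 - 7*k + 6)/(k^2 + 3*k - 18)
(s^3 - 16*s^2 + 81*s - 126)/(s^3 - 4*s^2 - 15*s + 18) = (s^2 - 10*s + 21)/(s^2 + 2*s - 3)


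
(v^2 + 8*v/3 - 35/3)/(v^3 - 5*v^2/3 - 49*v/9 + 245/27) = 9*(v + 5)/(9*v^2 + 6*v - 35)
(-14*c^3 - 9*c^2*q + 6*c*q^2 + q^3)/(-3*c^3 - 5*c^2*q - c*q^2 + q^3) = (-14*c^2 + 5*c*q + q^2)/(-3*c^2 - 2*c*q + q^2)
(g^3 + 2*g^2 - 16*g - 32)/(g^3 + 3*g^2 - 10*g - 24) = (g - 4)/(g - 3)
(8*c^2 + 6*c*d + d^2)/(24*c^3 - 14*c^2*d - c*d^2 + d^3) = (2*c + d)/(6*c^2 - 5*c*d + d^2)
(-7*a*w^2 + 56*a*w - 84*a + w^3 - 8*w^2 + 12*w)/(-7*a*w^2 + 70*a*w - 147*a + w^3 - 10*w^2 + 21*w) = (w^2 - 8*w + 12)/(w^2 - 10*w + 21)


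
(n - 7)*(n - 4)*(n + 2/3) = n^3 - 31*n^2/3 + 62*n/3 + 56/3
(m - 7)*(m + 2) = m^2 - 5*m - 14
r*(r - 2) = r^2 - 2*r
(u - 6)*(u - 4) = u^2 - 10*u + 24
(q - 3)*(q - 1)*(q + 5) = q^3 + q^2 - 17*q + 15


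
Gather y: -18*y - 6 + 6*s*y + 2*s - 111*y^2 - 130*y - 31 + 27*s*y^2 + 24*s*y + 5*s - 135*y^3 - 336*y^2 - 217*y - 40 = 7*s - 135*y^3 + y^2*(27*s - 447) + y*(30*s - 365) - 77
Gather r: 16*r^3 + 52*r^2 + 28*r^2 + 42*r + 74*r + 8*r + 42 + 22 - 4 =16*r^3 + 80*r^2 + 124*r + 60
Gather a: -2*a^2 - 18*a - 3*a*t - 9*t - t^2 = -2*a^2 + a*(-3*t - 18) - t^2 - 9*t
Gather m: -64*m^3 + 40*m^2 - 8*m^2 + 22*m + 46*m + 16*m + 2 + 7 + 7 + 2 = -64*m^3 + 32*m^2 + 84*m + 18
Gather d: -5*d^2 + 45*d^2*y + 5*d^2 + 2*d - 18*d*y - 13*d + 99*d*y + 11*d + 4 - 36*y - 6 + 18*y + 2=45*d^2*y + 81*d*y - 18*y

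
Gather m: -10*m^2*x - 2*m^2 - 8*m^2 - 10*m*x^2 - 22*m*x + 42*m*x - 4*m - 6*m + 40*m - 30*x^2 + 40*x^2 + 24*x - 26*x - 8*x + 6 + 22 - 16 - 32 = m^2*(-10*x - 10) + m*(-10*x^2 + 20*x + 30) + 10*x^2 - 10*x - 20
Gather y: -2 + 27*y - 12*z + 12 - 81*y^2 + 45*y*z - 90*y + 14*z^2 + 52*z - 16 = -81*y^2 + y*(45*z - 63) + 14*z^2 + 40*z - 6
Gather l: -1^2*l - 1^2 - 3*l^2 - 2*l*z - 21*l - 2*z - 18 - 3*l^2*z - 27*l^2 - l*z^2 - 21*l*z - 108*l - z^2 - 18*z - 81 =l^2*(-3*z - 30) + l*(-z^2 - 23*z - 130) - z^2 - 20*z - 100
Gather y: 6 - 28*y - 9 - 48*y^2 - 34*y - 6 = -48*y^2 - 62*y - 9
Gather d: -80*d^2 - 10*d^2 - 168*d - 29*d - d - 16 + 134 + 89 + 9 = -90*d^2 - 198*d + 216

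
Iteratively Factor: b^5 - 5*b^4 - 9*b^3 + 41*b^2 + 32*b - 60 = (b - 3)*(b^4 - 2*b^3 - 15*b^2 - 4*b + 20) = (b - 3)*(b - 1)*(b^3 - b^2 - 16*b - 20) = (b - 3)*(b - 1)*(b + 2)*(b^2 - 3*b - 10) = (b - 3)*(b - 1)*(b + 2)^2*(b - 5)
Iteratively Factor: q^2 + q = (q)*(q + 1)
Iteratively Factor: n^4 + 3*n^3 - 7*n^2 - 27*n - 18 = (n - 3)*(n^3 + 6*n^2 + 11*n + 6) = (n - 3)*(n + 2)*(n^2 + 4*n + 3) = (n - 3)*(n + 2)*(n + 3)*(n + 1)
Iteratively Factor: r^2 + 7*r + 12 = (r + 4)*(r + 3)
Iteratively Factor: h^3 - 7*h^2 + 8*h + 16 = (h - 4)*(h^2 - 3*h - 4) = (h - 4)^2*(h + 1)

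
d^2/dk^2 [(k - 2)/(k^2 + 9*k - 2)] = 2*((k - 2)*(2*k + 9)^2 - (3*k + 7)*(k^2 + 9*k - 2))/(k^2 + 9*k - 2)^3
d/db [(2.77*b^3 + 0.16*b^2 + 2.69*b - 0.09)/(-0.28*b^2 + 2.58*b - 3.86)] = (-0.7756*b^4 + 14.2932*b^3 - 30.9106*b^2 - 1.2856*b - 10.1512)/(0.0784*b^4 - 1.4448*b^3 + 8.818*b^2 - 19.9176*b + 14.8996)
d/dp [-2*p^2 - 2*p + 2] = -4*p - 2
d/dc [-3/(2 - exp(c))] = -3*exp(c)/(exp(c) - 2)^2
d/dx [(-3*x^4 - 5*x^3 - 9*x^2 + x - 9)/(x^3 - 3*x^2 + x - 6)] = 3*(-x^6 + 6*x^5 + 5*x^4 + 20*x^3 + 37*x^2 + 18*x + 1)/(x^6 - 6*x^5 + 11*x^4 - 18*x^3 + 37*x^2 - 12*x + 36)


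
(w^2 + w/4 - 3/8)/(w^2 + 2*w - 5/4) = (4*w + 3)/(2*(2*w + 5))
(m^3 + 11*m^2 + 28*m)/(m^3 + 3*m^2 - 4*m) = (m + 7)/(m - 1)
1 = 1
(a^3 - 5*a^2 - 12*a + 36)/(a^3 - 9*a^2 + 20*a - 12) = (a + 3)/(a - 1)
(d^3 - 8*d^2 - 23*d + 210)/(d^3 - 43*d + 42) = (d^2 - 2*d - 35)/(d^2 + 6*d - 7)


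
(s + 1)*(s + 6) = s^2 + 7*s + 6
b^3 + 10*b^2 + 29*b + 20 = (b + 1)*(b + 4)*(b + 5)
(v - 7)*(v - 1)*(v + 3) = v^3 - 5*v^2 - 17*v + 21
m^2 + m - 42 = (m - 6)*(m + 7)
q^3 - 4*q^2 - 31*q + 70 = (q - 7)*(q - 2)*(q + 5)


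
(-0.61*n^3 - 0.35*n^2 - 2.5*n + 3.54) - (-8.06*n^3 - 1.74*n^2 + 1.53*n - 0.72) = 7.45*n^3 + 1.39*n^2 - 4.03*n + 4.26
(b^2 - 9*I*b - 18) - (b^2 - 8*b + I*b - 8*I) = 8*b - 10*I*b - 18 + 8*I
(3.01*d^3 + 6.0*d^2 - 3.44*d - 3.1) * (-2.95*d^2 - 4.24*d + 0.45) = -8.8795*d^5 - 30.4624*d^4 - 13.9375*d^3 + 26.4306*d^2 + 11.596*d - 1.395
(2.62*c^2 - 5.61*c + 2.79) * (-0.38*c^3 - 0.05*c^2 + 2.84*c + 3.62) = -0.9956*c^5 + 2.0008*c^4 + 6.6611*c^3 - 6.5875*c^2 - 12.3846*c + 10.0998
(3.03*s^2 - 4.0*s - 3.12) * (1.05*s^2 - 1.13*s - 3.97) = 3.1815*s^4 - 7.6239*s^3 - 10.7851*s^2 + 19.4056*s + 12.3864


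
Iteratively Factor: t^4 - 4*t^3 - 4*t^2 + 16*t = (t + 2)*(t^3 - 6*t^2 + 8*t) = t*(t + 2)*(t^2 - 6*t + 8) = t*(t - 2)*(t + 2)*(t - 4)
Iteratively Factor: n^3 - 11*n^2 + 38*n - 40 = (n - 2)*(n^2 - 9*n + 20) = (n - 5)*(n - 2)*(n - 4)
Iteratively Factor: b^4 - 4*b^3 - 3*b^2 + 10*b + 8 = (b - 2)*(b^3 - 2*b^2 - 7*b - 4) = (b - 4)*(b - 2)*(b^2 + 2*b + 1) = (b - 4)*(b - 2)*(b + 1)*(b + 1)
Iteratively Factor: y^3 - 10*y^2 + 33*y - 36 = (y - 3)*(y^2 - 7*y + 12) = (y - 3)^2*(y - 4)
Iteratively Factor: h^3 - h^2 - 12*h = (h + 3)*(h^2 - 4*h) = (h - 4)*(h + 3)*(h)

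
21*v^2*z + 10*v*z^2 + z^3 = z*(3*v + z)*(7*v + z)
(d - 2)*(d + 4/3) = d^2 - 2*d/3 - 8/3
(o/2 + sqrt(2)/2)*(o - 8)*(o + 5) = o^3/2 - 3*o^2/2 + sqrt(2)*o^2/2 - 20*o - 3*sqrt(2)*o/2 - 20*sqrt(2)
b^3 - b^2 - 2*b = b*(b - 2)*(b + 1)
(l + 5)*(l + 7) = l^2 + 12*l + 35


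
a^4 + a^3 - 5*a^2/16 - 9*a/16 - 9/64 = (a - 3/4)*(a + 1/2)^2*(a + 3/4)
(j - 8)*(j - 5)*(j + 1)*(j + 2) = j^4 - 10*j^3 + 3*j^2 + 94*j + 80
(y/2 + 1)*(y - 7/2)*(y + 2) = y^3/2 + y^2/4 - 5*y - 7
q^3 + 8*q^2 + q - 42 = (q - 2)*(q + 3)*(q + 7)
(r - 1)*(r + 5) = r^2 + 4*r - 5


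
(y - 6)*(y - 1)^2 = y^3 - 8*y^2 + 13*y - 6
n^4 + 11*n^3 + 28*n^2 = n^2*(n + 4)*(n + 7)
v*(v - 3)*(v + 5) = v^3 + 2*v^2 - 15*v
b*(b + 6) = b^2 + 6*b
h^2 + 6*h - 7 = (h - 1)*(h + 7)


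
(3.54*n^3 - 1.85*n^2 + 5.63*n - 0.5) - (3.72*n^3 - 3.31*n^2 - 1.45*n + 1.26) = -0.18*n^3 + 1.46*n^2 + 7.08*n - 1.76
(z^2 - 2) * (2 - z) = -z^3 + 2*z^2 + 2*z - 4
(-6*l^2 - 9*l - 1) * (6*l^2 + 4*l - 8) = -36*l^4 - 78*l^3 + 6*l^2 + 68*l + 8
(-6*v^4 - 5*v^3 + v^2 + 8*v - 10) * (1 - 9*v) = 54*v^5 + 39*v^4 - 14*v^3 - 71*v^2 + 98*v - 10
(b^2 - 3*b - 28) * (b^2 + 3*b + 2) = b^4 - 35*b^2 - 90*b - 56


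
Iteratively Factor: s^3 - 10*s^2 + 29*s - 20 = (s - 1)*(s^2 - 9*s + 20) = (s - 4)*(s - 1)*(s - 5)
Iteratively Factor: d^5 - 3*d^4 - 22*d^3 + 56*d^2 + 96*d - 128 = (d - 4)*(d^4 + d^3 - 18*d^2 - 16*d + 32) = (d - 4)*(d + 2)*(d^3 - d^2 - 16*d + 16) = (d - 4)^2*(d + 2)*(d^2 + 3*d - 4) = (d - 4)^2*(d + 2)*(d + 4)*(d - 1)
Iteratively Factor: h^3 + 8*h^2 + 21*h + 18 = (h + 2)*(h^2 + 6*h + 9) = (h + 2)*(h + 3)*(h + 3)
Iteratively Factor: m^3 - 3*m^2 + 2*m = (m - 2)*(m^2 - m) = (m - 2)*(m - 1)*(m)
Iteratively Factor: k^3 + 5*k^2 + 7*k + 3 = (k + 1)*(k^2 + 4*k + 3) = (k + 1)*(k + 3)*(k + 1)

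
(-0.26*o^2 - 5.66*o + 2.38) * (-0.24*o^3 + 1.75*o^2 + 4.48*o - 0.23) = 0.0624*o^5 + 0.9034*o^4 - 11.641*o^3 - 21.132*o^2 + 11.9642*o - 0.5474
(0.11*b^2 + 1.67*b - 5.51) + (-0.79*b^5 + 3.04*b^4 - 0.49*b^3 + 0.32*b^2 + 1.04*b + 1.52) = -0.79*b^5 + 3.04*b^4 - 0.49*b^3 + 0.43*b^2 + 2.71*b - 3.99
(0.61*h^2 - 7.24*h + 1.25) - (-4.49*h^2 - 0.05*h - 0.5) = 5.1*h^2 - 7.19*h + 1.75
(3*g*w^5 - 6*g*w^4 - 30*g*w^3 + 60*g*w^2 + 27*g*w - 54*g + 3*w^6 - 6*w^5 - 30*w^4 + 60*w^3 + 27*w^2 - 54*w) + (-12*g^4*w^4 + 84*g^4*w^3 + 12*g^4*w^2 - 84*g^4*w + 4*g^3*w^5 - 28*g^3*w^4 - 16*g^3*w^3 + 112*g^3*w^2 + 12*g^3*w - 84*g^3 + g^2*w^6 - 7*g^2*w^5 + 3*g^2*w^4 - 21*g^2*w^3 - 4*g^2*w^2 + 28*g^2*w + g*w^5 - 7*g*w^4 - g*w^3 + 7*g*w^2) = -12*g^4*w^4 + 84*g^4*w^3 + 12*g^4*w^2 - 84*g^4*w + 4*g^3*w^5 - 28*g^3*w^4 - 16*g^3*w^3 + 112*g^3*w^2 + 12*g^3*w - 84*g^3 + g^2*w^6 - 7*g^2*w^5 + 3*g^2*w^4 - 21*g^2*w^3 - 4*g^2*w^2 + 28*g^2*w + 4*g*w^5 - 13*g*w^4 - 31*g*w^3 + 67*g*w^2 + 27*g*w - 54*g + 3*w^6 - 6*w^5 - 30*w^4 + 60*w^3 + 27*w^2 - 54*w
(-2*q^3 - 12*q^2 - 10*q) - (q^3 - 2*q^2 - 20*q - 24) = -3*q^3 - 10*q^2 + 10*q + 24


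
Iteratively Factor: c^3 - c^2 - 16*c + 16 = (c - 1)*(c^2 - 16) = (c - 1)*(c + 4)*(c - 4)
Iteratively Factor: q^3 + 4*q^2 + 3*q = (q + 3)*(q^2 + q) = q*(q + 3)*(q + 1)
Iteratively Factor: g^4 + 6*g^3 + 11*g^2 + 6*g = (g + 1)*(g^3 + 5*g^2 + 6*g) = g*(g + 1)*(g^2 + 5*g + 6) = g*(g + 1)*(g + 3)*(g + 2)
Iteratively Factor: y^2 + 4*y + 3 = (y + 1)*(y + 3)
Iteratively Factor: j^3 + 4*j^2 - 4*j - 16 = (j + 2)*(j^2 + 2*j - 8) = (j - 2)*(j + 2)*(j + 4)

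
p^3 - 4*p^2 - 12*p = p*(p - 6)*(p + 2)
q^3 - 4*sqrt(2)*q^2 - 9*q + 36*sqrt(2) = (q - 3)*(q + 3)*(q - 4*sqrt(2))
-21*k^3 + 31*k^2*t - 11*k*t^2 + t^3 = (-7*k + t)*(-3*k + t)*(-k + t)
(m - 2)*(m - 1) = m^2 - 3*m + 2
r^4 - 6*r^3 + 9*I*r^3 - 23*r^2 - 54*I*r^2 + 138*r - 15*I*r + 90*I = (r - 6)*(r + I)*(r + 3*I)*(r + 5*I)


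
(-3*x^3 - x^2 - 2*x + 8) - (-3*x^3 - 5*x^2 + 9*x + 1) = 4*x^2 - 11*x + 7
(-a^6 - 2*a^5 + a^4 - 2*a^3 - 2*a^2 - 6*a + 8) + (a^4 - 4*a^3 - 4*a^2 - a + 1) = -a^6 - 2*a^5 + 2*a^4 - 6*a^3 - 6*a^2 - 7*a + 9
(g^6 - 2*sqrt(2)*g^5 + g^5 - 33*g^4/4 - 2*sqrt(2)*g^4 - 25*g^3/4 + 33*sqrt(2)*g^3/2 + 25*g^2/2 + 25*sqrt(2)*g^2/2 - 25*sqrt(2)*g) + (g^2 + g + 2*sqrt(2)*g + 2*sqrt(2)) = g^6 - 2*sqrt(2)*g^5 + g^5 - 33*g^4/4 - 2*sqrt(2)*g^4 - 25*g^3/4 + 33*sqrt(2)*g^3/2 + 27*g^2/2 + 25*sqrt(2)*g^2/2 - 23*sqrt(2)*g + g + 2*sqrt(2)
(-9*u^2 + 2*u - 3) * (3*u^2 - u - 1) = -27*u^4 + 15*u^3 - 2*u^2 + u + 3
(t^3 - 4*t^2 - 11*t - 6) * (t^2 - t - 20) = t^5 - 5*t^4 - 27*t^3 + 85*t^2 + 226*t + 120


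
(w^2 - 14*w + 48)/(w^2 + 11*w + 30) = (w^2 - 14*w + 48)/(w^2 + 11*w + 30)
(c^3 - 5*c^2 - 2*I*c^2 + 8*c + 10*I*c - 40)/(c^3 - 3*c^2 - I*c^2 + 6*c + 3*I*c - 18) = (c^2 - c*(5 + 4*I) + 20*I)/(c^2 - 3*c*(1 + I) + 9*I)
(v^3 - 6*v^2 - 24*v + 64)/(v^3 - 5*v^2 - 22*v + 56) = (v - 8)/(v - 7)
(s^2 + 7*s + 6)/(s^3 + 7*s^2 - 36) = (s + 1)/(s^2 + s - 6)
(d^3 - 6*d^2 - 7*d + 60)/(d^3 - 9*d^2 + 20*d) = (d + 3)/d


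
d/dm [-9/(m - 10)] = 9/(m - 10)^2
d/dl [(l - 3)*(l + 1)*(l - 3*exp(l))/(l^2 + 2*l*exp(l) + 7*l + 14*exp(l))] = (-(l - 3)*(l + 1)*(l - 3*exp(l))*(2*l*exp(l) + 2*l + 16*exp(l) + 7) + (-(l - 3)*(l + 1)*(3*exp(l) - 1) + (l - 3)*(l - 3*exp(l)) + (l + 1)*(l - 3*exp(l)))*(l^2 + 2*l*exp(l) + 7*l + 14*exp(l)))/(l^2 + 2*l*exp(l) + 7*l + 14*exp(l))^2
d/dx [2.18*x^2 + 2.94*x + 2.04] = 4.36*x + 2.94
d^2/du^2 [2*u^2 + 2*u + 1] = 4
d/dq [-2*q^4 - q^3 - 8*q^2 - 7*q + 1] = -8*q^3 - 3*q^2 - 16*q - 7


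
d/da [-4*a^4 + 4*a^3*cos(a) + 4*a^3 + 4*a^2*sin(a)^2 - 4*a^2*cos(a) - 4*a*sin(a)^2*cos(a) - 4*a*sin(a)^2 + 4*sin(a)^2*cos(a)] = -4*a^3*sin(a) - 16*a^3 + 4*a^2*sin(a) + 4*a^2*sin(2*a) + 12*a^2*cos(a) + 12*a^2 + a*sin(a) - 3*a*sin(3*a) - 4*sqrt(2)*a*sin(2*a + pi/4) - 8*a*cos(a) + 4*a + 3*sin(3*a) - sqrt(2)*sin(a + pi/4) + 2*cos(2*a) + cos(3*a) - 2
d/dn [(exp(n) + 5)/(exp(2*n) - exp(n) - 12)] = (-(exp(n) + 5)*(2*exp(n) - 1) + exp(2*n) - exp(n) - 12)*exp(n)/(-exp(2*n) + exp(n) + 12)^2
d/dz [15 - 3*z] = -3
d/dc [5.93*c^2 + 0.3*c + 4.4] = 11.86*c + 0.3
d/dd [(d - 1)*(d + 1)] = 2*d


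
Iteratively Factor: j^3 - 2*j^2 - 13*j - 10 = (j + 2)*(j^2 - 4*j - 5) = (j - 5)*(j + 2)*(j + 1)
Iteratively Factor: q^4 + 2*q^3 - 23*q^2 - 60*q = (q - 5)*(q^3 + 7*q^2 + 12*q) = (q - 5)*(q + 3)*(q^2 + 4*q) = q*(q - 5)*(q + 3)*(q + 4)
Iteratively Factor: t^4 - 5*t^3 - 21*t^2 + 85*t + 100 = (t + 4)*(t^3 - 9*t^2 + 15*t + 25) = (t + 1)*(t + 4)*(t^2 - 10*t + 25) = (t - 5)*(t + 1)*(t + 4)*(t - 5)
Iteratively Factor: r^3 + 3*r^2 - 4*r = (r + 4)*(r^2 - r) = r*(r + 4)*(r - 1)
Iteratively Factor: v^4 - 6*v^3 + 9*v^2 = (v - 3)*(v^3 - 3*v^2) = v*(v - 3)*(v^2 - 3*v) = v^2*(v - 3)*(v - 3)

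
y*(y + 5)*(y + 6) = y^3 + 11*y^2 + 30*y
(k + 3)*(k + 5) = k^2 + 8*k + 15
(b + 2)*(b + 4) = b^2 + 6*b + 8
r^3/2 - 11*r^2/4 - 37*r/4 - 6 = (r/2 + 1/2)*(r - 8)*(r + 3/2)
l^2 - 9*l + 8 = (l - 8)*(l - 1)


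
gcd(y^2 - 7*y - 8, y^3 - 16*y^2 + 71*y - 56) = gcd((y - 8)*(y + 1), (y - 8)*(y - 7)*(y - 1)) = y - 8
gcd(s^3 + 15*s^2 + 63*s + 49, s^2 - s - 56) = s + 7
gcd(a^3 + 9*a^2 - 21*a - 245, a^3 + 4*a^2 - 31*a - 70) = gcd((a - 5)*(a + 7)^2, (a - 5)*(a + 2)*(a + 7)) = a^2 + 2*a - 35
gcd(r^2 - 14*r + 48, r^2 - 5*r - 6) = r - 6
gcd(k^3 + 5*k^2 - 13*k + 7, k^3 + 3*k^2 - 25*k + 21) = k^2 + 6*k - 7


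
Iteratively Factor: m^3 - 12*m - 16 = (m + 2)*(m^2 - 2*m - 8) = (m - 4)*(m + 2)*(m + 2)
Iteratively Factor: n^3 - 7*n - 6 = (n + 2)*(n^2 - 2*n - 3) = (n - 3)*(n + 2)*(n + 1)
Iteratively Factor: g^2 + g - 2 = (g + 2)*(g - 1)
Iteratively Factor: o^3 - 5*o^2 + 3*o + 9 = (o - 3)*(o^2 - 2*o - 3) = (o - 3)*(o + 1)*(o - 3)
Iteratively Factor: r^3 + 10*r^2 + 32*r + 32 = (r + 4)*(r^2 + 6*r + 8) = (r + 4)^2*(r + 2)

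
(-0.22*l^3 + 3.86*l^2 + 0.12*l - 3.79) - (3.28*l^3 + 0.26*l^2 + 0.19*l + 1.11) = -3.5*l^3 + 3.6*l^2 - 0.07*l - 4.9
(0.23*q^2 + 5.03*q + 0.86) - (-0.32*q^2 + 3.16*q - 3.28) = 0.55*q^2 + 1.87*q + 4.14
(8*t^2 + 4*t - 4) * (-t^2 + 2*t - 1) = -8*t^4 + 12*t^3 + 4*t^2 - 12*t + 4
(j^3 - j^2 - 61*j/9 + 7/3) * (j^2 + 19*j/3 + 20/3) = j^5 + 16*j^4/3 - 58*j^3/9 - 1276*j^2/27 - 821*j/27 + 140/9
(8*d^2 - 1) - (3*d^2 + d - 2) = 5*d^2 - d + 1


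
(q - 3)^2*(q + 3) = q^3 - 3*q^2 - 9*q + 27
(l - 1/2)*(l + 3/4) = l^2 + l/4 - 3/8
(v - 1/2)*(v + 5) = v^2 + 9*v/2 - 5/2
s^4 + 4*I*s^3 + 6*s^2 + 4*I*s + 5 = (s - I)^2*(s + I)*(s + 5*I)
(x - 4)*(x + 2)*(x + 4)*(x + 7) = x^4 + 9*x^3 - 2*x^2 - 144*x - 224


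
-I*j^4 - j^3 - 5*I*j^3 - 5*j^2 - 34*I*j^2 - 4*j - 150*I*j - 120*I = (j + 4)*(j - 6*I)*(j + 5*I)*(-I*j - I)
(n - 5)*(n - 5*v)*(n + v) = n^3 - 4*n^2*v - 5*n^2 - 5*n*v^2 + 20*n*v + 25*v^2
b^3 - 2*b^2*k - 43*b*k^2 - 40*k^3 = (b - 8*k)*(b + k)*(b + 5*k)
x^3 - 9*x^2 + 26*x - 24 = (x - 4)*(x - 3)*(x - 2)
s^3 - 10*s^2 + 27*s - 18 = (s - 6)*(s - 3)*(s - 1)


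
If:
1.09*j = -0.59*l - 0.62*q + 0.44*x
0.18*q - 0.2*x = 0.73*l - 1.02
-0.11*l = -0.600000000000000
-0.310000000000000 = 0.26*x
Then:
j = -12.04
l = 5.45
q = 15.13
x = -1.19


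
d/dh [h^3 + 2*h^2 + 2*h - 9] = 3*h^2 + 4*h + 2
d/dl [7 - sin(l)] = -cos(l)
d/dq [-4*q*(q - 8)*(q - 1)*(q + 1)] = -16*q^3 + 96*q^2 + 8*q - 32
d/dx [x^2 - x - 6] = 2*x - 1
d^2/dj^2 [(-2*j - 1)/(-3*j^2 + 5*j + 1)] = 2*((7 - 18*j)*(-3*j^2 + 5*j + 1) - (2*j + 1)*(6*j - 5)^2)/(-3*j^2 + 5*j + 1)^3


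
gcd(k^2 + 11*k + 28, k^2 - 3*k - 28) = k + 4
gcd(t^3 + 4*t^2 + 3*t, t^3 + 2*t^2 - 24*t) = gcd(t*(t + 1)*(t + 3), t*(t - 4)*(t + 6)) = t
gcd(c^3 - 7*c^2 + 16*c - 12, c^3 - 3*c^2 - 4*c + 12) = c^2 - 5*c + 6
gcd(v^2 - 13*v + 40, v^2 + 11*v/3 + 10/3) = 1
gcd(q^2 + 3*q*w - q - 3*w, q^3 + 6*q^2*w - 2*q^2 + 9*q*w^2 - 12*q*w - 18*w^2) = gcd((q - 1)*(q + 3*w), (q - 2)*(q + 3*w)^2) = q + 3*w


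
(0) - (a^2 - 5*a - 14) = -a^2 + 5*a + 14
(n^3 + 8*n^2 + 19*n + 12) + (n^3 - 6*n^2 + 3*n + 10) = 2*n^3 + 2*n^2 + 22*n + 22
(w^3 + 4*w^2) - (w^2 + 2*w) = w^3 + 3*w^2 - 2*w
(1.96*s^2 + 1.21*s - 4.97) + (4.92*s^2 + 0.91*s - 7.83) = 6.88*s^2 + 2.12*s - 12.8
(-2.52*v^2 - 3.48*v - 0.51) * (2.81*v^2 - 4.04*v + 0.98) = -7.0812*v^4 + 0.401999999999999*v^3 + 10.1565*v^2 - 1.35*v - 0.4998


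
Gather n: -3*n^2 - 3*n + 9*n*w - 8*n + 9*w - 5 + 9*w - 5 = -3*n^2 + n*(9*w - 11) + 18*w - 10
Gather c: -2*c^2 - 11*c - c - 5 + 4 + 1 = -2*c^2 - 12*c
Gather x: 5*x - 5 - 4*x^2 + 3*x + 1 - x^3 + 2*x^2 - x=-x^3 - 2*x^2 + 7*x - 4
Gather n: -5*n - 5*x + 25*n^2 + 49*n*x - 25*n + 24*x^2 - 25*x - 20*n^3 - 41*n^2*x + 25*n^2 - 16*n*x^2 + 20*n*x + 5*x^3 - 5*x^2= -20*n^3 + n^2*(50 - 41*x) + n*(-16*x^2 + 69*x - 30) + 5*x^3 + 19*x^2 - 30*x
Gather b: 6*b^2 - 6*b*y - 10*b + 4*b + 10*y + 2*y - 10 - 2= 6*b^2 + b*(-6*y - 6) + 12*y - 12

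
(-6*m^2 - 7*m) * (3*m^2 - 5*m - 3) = -18*m^4 + 9*m^3 + 53*m^2 + 21*m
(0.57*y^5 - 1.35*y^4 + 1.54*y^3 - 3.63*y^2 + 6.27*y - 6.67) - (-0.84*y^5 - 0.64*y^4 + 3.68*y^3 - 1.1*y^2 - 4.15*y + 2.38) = 1.41*y^5 - 0.71*y^4 - 2.14*y^3 - 2.53*y^2 + 10.42*y - 9.05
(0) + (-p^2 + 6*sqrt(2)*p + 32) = -p^2 + 6*sqrt(2)*p + 32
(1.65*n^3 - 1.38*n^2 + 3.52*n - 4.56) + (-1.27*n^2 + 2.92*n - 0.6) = 1.65*n^3 - 2.65*n^2 + 6.44*n - 5.16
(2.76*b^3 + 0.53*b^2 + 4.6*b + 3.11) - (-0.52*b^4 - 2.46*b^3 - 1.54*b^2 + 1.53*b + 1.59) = 0.52*b^4 + 5.22*b^3 + 2.07*b^2 + 3.07*b + 1.52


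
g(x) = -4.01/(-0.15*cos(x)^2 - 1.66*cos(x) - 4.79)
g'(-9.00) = -0.20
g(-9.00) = 1.18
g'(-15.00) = -0.29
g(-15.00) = 1.11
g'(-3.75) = 0.26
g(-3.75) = 1.14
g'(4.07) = -0.32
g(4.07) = 1.04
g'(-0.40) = -0.07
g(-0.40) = 0.62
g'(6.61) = 0.06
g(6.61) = 0.62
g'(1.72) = 0.31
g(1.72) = 0.88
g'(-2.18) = -0.32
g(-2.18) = 1.03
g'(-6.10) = 0.03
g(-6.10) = 0.61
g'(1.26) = 0.24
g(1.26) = 0.75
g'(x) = -4.01*(-0.3*sin(x)*cos(x) - 1.66*sin(x))/(-0.15*cos(x)^2 - 1.66*cos(x) - 4.79)^2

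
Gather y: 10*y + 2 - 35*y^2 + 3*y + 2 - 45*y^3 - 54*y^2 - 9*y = -45*y^3 - 89*y^2 + 4*y + 4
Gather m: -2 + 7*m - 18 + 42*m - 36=49*m - 56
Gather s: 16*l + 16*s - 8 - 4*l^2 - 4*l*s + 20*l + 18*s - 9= -4*l^2 + 36*l + s*(34 - 4*l) - 17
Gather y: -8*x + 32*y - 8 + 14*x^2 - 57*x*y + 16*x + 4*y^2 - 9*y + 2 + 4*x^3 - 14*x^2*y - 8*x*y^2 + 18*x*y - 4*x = 4*x^3 + 14*x^2 + 4*x + y^2*(4 - 8*x) + y*(-14*x^2 - 39*x + 23) - 6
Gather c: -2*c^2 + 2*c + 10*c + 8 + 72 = -2*c^2 + 12*c + 80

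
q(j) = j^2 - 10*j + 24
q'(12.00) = 14.00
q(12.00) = 48.00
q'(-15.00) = -40.00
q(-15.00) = 399.00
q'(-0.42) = -10.84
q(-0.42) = 28.38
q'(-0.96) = -11.92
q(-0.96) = 34.52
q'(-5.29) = -20.58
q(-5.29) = 104.88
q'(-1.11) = -12.22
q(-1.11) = 36.33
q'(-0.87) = -11.74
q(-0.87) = 33.46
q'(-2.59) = -15.18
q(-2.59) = 56.61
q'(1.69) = -6.62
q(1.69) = 9.96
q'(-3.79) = -17.58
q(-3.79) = 76.26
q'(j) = 2*j - 10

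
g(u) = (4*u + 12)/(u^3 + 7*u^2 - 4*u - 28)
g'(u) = (4*u + 12)*(-3*u^2 - 14*u + 4)/(u^3 + 7*u^2 - 4*u - 28)^2 + 4/(u^3 + 7*u^2 - 4*u - 28)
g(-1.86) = -1.64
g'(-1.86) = 10.18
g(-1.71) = -0.91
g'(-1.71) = 2.35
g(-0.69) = -0.42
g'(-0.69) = 0.05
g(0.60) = -0.52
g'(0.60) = -0.25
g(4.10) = 0.20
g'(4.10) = -0.12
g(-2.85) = 0.04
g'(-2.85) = 0.27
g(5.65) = 0.10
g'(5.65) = -0.04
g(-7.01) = 35.53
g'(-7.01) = 3555.56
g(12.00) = 0.02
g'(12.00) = 0.00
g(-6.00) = -0.38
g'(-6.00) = 0.36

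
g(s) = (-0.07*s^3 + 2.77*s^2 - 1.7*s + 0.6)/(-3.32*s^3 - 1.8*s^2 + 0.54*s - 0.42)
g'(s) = (-0.21*s^2 + 5.54*s - 1.7)/(-3.32*s^3 - 1.8*s^2 + 0.54*s - 0.42) + (9.96*s^2 + 3.6*s - 0.54)*(-0.07*s^3 + 2.77*s^2 - 1.7*s + 0.6)/(-3.32*s^3 - 1.8*s^2 + 0.54*s - 0.42)^2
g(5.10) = -0.11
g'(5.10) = 0.02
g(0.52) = -0.42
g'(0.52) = 0.51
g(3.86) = -0.14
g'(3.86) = 0.03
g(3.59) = -0.15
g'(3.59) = 0.04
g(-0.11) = -1.65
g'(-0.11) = 1.94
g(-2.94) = 0.47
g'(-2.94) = 0.23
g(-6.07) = 0.19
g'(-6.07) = 0.03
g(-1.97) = 0.90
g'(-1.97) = 0.86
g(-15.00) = 0.08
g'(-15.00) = 0.00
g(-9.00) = 0.13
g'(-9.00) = 0.01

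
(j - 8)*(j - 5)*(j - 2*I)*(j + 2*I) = j^4 - 13*j^3 + 44*j^2 - 52*j + 160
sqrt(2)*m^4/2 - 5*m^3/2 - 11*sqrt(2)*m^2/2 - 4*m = m*(m - 4*sqrt(2))*(m + sqrt(2))*(sqrt(2)*m/2 + 1/2)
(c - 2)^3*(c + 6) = c^4 - 24*c^2 + 64*c - 48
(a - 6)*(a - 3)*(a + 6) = a^3 - 3*a^2 - 36*a + 108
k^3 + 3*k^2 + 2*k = k*(k + 1)*(k + 2)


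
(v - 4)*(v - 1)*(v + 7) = v^3 + 2*v^2 - 31*v + 28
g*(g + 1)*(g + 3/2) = g^3 + 5*g^2/2 + 3*g/2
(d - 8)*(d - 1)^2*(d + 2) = d^4 - 8*d^3 - 3*d^2 + 26*d - 16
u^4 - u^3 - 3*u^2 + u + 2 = (u - 2)*(u - 1)*(u + 1)^2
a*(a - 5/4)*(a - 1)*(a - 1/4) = a^4 - 5*a^3/2 + 29*a^2/16 - 5*a/16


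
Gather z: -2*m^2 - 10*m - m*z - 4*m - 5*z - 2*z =-2*m^2 - 14*m + z*(-m - 7)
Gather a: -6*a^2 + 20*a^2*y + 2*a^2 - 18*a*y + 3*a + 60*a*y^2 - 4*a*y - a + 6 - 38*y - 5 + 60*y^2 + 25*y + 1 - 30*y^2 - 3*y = a^2*(20*y - 4) + a*(60*y^2 - 22*y + 2) + 30*y^2 - 16*y + 2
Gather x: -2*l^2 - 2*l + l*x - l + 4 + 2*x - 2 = -2*l^2 - 3*l + x*(l + 2) + 2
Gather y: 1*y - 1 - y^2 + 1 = -y^2 + y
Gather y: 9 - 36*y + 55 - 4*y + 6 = 70 - 40*y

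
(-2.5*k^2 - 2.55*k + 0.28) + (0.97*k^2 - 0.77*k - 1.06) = -1.53*k^2 - 3.32*k - 0.78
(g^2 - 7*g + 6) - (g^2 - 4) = 10 - 7*g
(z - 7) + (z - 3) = 2*z - 10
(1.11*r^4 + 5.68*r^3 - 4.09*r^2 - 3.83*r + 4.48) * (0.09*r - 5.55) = 0.0999*r^5 - 5.6493*r^4 - 31.8921*r^3 + 22.3548*r^2 + 21.6597*r - 24.864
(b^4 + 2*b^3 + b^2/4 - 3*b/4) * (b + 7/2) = b^5 + 11*b^4/2 + 29*b^3/4 + b^2/8 - 21*b/8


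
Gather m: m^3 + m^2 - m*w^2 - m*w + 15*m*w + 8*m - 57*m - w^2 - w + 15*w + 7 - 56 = m^3 + m^2 + m*(-w^2 + 14*w - 49) - w^2 + 14*w - 49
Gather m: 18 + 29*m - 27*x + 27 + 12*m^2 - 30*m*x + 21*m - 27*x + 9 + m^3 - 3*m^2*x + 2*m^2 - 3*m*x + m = m^3 + m^2*(14 - 3*x) + m*(51 - 33*x) - 54*x + 54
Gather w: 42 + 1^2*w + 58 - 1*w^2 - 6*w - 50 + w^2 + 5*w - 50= 0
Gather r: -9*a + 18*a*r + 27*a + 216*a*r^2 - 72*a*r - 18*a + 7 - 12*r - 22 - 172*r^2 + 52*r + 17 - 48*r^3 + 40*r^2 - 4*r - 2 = -48*r^3 + r^2*(216*a - 132) + r*(36 - 54*a)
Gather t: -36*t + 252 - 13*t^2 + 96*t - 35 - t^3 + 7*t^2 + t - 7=-t^3 - 6*t^2 + 61*t + 210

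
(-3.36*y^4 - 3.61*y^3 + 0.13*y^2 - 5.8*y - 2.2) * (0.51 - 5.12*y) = 17.2032*y^5 + 16.7696*y^4 - 2.5067*y^3 + 29.7623*y^2 + 8.306*y - 1.122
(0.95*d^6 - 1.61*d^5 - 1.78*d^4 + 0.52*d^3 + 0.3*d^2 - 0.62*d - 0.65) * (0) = 0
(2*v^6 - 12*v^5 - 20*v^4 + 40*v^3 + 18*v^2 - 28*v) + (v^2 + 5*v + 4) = 2*v^6 - 12*v^5 - 20*v^4 + 40*v^3 + 19*v^2 - 23*v + 4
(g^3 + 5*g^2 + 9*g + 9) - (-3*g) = g^3 + 5*g^2 + 12*g + 9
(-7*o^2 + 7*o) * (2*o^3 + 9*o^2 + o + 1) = -14*o^5 - 49*o^4 + 56*o^3 + 7*o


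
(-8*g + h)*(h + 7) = -8*g*h - 56*g + h^2 + 7*h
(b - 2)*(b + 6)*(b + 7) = b^3 + 11*b^2 + 16*b - 84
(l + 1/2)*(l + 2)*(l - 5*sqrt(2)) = l^3 - 5*sqrt(2)*l^2 + 5*l^2/2 - 25*sqrt(2)*l/2 + l - 5*sqrt(2)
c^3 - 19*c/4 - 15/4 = (c - 5/2)*(c + 1)*(c + 3/2)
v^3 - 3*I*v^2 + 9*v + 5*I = (v - 5*I)*(v + I)^2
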